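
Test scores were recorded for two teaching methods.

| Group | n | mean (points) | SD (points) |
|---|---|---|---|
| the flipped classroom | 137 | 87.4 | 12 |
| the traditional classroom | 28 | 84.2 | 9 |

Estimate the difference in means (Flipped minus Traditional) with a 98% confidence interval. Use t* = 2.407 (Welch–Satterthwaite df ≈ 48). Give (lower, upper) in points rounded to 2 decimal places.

(-1.58, 7.98)

Standard errors of each mean: 12/√137 = 1.0252 and 9/√28 = 1.7008.
SE(x̄₁ − x̄₂) = √(1.0252² + 1.7008²) = 1.9859 for independent samples with unequal variances.
With t* = 2.407, the margin is 2.407 × 1.9859 = 4.7801.
x̄₁ − x̄₂ = 87.4 − 84.2 = 3.2000; the interval is 3.2000 ± 4.7801 = (-1.58, 7.98).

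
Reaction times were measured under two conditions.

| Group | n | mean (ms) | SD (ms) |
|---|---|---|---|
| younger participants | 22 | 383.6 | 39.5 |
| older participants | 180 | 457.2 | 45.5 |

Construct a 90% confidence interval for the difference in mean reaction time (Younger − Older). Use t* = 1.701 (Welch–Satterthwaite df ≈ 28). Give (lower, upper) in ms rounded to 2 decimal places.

SE₁ = s₁/√n₁ = 39.5/√22 = 8.4214; SE₂ = 45.5/√180 = 3.3914.
Independent samples, unequal variances: SE_diff = √(SE₁² + SE₂²) = √(70.91997796 + 11.50159396) = 9.0786.
t* = 1.701, so margin of error = 1.701 × 9.0786 = 15.4427.
Difference in means = 383.6 − 457.2 = -73.6000.
-73.6000 ± 15.4427 → (-89.04, -58.16).

(-89.04, -58.16)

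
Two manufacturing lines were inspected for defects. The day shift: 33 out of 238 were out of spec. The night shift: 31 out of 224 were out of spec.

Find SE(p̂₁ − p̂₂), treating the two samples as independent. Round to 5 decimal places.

0.03216

p̂₁ = 33/238 = 0.1387 and p̂₂ = 31/224 = 0.1384.
SE₁ = √(p̂₁(1−p̂₁)/n₁) = √(0.1387·0.8613/238) = 0.02240; SE₂ = √(0.1384·0.8616/224) = 0.02307.
Independent samples: SE of the difference = √(SE₁² + SE₂²) = √(0.00050176 + 0.0005322249) = 0.03216.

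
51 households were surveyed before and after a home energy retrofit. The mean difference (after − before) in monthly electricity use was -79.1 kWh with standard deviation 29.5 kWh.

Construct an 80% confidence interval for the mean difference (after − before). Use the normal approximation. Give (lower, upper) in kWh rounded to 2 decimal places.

(-84.40, -73.80)

Paired design: SE = s_d/√n = 29.5/√51 = 4.1308.
z* = 1.282; margin of error = 1.282 × 4.1308 = 5.2957.
-79.1 ± 5.2957 → (-84.40, -73.80).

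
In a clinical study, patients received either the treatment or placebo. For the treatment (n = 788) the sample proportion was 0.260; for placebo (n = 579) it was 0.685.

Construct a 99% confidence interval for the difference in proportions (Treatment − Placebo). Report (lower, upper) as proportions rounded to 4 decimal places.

Each SE is √(p̂(1−p̂)/n): √(0.2600·0.7400/788) = 0.01563 and √(0.6850·0.3150/579) = 0.01930.
SE(p̂₁ − p̂₂) = √(SE₁² + SE₂²) = √(0.0002442969 + 0.00037249) = 0.02484, since the two samples are independent.
At 99% confidence z* = 2.576; margin = 2.576 × 0.02484 = 0.06399.
The difference is 0.2600 − 0.6850 = -0.4250, so the interval is -0.4250 ± 0.06399 = (-0.4890, -0.3610).

(-0.4890, -0.3610)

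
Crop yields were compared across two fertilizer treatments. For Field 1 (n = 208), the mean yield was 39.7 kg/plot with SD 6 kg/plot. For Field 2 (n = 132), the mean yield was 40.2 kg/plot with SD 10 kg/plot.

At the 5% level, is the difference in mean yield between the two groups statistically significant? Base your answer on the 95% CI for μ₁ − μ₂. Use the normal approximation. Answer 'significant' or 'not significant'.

Per-group SEs: s₁/√n₁ = 6/√208 = 0.4160, s₂/√n₂ = 10/√132 = 0.8704.
Unpooled SE of the difference: √(0.173056 + 0.75759616) = 0.9647.
Margin of error = z* · SE = 1.960 × 0.9647 = 1.8908.
x̄₁ − x̄₂ = 39.7 − 40.2 = -0.5000.
CI: -0.5000 ± 1.8908 = (-2.3908, 1.3908).
The interval (-2.3908, 1.3908) contains 0, so the difference is not significant.

not significant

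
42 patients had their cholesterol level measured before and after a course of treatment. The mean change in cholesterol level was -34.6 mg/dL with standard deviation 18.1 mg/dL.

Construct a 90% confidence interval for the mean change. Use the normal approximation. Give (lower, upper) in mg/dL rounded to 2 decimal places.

(-39.19, -30.01)

This is a matched-pairs design, so SE = s_d/√n = 18.1/√42 = 2.7929.
Margin = 1.645 × 2.7929 = 4.5943; the interval is -34.6 ± 4.5943 = (-39.19, -30.01).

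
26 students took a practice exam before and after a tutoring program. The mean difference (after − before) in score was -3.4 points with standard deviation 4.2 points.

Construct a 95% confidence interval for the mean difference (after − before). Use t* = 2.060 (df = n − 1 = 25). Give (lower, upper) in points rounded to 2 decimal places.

(-5.10, -1.70)

Paired design: SE = s_d/√n = 4.2/√26 = 0.8237.
t* = 2.060; margin of error = 2.060 × 0.8237 = 1.6968.
-3.4 ± 1.6968 → (-5.10, -1.70).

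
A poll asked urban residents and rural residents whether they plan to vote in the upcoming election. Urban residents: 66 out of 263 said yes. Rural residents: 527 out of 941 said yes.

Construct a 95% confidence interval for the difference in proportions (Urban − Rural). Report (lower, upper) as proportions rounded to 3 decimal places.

First, p̂₁ = 66/263 = 0.2510; p̂₂ = 527/941 = 0.5600.
The two standard errors are √(0.2510×0.7490/263) = 0.02674 and √(0.5600×0.4400/941) = 0.01618.
Because the samples are independent, SE_diff = √(0.02674² + 0.01618²) = 0.03125.
Using z* = 1.960 for 95%, ME = 1.960 × 0.03125 = 0.06125.
p̂₁ − p̂₂ = -0.3090; interval -0.3090 ± 0.06125 gives (-0.370, -0.248).

(-0.370, -0.248)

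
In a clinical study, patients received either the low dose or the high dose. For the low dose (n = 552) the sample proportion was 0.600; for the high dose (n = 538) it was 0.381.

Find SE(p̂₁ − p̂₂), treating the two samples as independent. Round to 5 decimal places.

0.02955

Each SE is √(p̂(1−p̂)/n): √(0.6000·0.4000/552) = 0.02085 and √(0.3810·0.6190/538) = 0.02094.
SE(p̂₁ − p̂₂) = √(SE₁² + SE₂²) = √(0.0004347225 + 0.0004384836) = 0.02955, since the two samples are independent.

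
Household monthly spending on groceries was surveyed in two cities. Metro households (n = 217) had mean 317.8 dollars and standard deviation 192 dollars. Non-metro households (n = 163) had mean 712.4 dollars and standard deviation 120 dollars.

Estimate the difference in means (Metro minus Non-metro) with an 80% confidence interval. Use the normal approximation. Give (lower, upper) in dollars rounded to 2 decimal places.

Standard errors of each mean: 192/√217 = 13.0338 and 120/√163 = 9.3991.
SE(x̄₁ − x̄₂) = √(13.0338² + 9.3991²) = 16.0693 for independent samples with unequal variances.
With z* = 1.282, the margin is 1.282 × 16.0693 = 20.6008.
x̄₁ − x̄₂ = 317.8 − 712.4 = -394.6000; the interval is -394.6000 ± 20.6008 = (-415.20, -374.00).

(-415.20, -374.00)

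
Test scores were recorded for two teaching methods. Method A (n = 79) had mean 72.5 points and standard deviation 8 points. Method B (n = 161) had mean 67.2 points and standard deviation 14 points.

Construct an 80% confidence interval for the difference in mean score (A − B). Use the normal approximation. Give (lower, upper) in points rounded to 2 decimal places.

SE₁ = s₁/√n₁ = 8/√79 = 0.9001; SE₂ = 14/√161 = 1.1034.
Independent samples, unequal variances: SE_diff = √(SE₁² + SE₂²) = √(0.81018001 + 1.21749156) = 1.4240.
z* = 1.282, so margin of error = 1.282 × 1.4240 = 1.8256.
Difference in means = 72.5 − 67.2 = 5.3000.
5.3000 ± 1.8256 → (3.47, 7.13).

(3.47, 7.13)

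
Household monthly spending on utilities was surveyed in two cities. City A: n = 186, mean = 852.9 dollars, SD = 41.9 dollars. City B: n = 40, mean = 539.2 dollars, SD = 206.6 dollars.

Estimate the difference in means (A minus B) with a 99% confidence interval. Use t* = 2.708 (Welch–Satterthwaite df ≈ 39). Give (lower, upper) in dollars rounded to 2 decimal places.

SE₁ = s₁/√n₁ = 41.9/√186 = 3.0723; SE₂ = 206.6/√40 = 32.6663.
Independent samples, unequal variances: SE_diff = √(SE₁² + SE₂²) = √(9.43902729 + 1067.08715569) = 32.8105.
t* = 2.708, so margin of error = 2.708 × 32.8105 = 88.8508.
Difference in means = 852.9 − 539.2 = 313.7000.
313.7000 ± 88.8508 → (224.85, 402.55).

(224.85, 402.55)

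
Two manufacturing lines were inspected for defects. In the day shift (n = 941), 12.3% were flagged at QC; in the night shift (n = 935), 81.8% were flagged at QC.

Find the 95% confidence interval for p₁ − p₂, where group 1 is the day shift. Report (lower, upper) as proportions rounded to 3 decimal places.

The two standard errors are √(0.1230×0.8770/941) = 0.01071 and √(0.8180×0.1820/935) = 0.01262.
Because the samples are independent, SE_diff = √(0.01071² + 0.01262²) = 0.01655.
Using z* = 1.960 for 95%, ME = 1.960 × 0.01655 = 0.03244.
p̂₁ − p̂₂ = -0.6950; interval -0.6950 ± 0.03244 gives (-0.727, -0.663).

(-0.727, -0.663)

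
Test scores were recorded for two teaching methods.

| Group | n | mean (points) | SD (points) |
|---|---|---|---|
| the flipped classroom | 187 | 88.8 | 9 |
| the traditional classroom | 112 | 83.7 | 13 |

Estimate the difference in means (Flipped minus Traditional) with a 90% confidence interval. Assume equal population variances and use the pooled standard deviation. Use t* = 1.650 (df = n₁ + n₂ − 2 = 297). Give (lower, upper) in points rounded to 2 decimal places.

(3.00, 7.20)

s_p = √[((n₁−1)s₁² + (n₂−1)s₂²)/(n₁+n₂−2)] = √[(186·9² + 111·13²)/297] = 10.6719.
SE = 10.6719·√(1/187 + 1/112) = 1.2751.
With t* = 1.650, margin = 1.650 × 1.2751 = 2.1039.
x̄₁ − x̄₂ = 88.8 − 83.7 = 5.1000; interval 5.1000 ± 2.1039 = (3.00, 7.20).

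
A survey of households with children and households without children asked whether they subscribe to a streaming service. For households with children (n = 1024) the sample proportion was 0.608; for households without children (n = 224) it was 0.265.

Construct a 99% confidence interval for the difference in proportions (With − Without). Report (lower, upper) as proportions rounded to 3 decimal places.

The two standard errors are √(0.6080×0.3920/1024) = 0.01526 and √(0.2650×0.7350/224) = 0.02949.
Because the samples are independent, SE_diff = √(0.01526² + 0.02949²) = 0.03320.
Using z* = 2.576 for 99%, ME = 2.576 × 0.03320 = 0.08552.
p̂₁ − p̂₂ = 0.3430; interval 0.3430 ± 0.08552 gives (0.257, 0.429).

(0.257, 0.429)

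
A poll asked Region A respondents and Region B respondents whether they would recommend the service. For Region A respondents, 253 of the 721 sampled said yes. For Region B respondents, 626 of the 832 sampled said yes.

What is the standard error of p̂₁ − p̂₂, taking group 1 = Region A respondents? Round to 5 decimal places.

p̂₁ = 253/721 = 0.3509 and p̂₂ = 626/832 = 0.7524.
SE₁ = √(p̂₁(1−p̂₁)/n₁) = √(0.3509·0.6491/721) = 0.01777; SE₂ = √(0.7524·0.2476/832) = 0.01496.
Independent samples: SE of the difference = √(SE₁² + SE₂²) = √(0.0003157729 + 0.0002238016) = 0.02323.

0.02323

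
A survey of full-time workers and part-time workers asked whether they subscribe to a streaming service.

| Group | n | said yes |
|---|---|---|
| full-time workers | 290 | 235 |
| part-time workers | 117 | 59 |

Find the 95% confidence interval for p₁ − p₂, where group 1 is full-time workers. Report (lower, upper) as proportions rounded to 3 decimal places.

Sample proportions: 235/290 = 0.8103, 59/117 = 0.5043.
Each SE is √(p̂(1−p̂)/n): √(0.8103·0.1897/290) = 0.02302 and √(0.5043·0.4957/117) = 0.04622.
SE(p̂₁ − p̂₂) = √(SE₁² + SE₂²) = √(0.0005299204 + 0.0021362884) = 0.05164, since the two samples are independent.
At 95% confidence z* = 1.960; margin = 1.960 × 0.05164 = 0.10121.
The difference is 0.8103 − 0.5043 = 0.3060, so the interval is 0.3060 ± 0.10121 = (0.205, 0.407).

(0.205, 0.407)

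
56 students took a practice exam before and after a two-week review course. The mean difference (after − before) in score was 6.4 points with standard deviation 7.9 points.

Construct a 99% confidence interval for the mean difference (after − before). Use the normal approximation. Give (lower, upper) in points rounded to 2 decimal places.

(3.68, 9.12)

This is a matched-pairs design, so SE = s_d/√n = 7.9/√56 = 1.0557.
Margin = 2.576 × 1.0557 = 2.7195; the interval is 6.4 ± 2.7195 = (3.68, 9.12).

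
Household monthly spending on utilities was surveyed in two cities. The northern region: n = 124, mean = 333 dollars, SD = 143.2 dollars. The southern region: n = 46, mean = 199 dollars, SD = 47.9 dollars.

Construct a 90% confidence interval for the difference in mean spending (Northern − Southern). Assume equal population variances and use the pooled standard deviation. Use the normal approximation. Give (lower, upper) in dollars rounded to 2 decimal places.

(98.50, 169.50)

s_p = √[((n₁−1)s₁² + (n₂−1)s₂²)/(n₁+n₂−2)] = √[(123·143.2² + 45·47.9²)/168] = 125.0123.
SE = 125.0123·√(1/124 + 1/46) = 21.5818.
With z* = 1.645, margin = 1.645 × 21.5818 = 35.5021.
x̄₁ − x̄₂ = 333 − 199 = 134.0000; interval 134.0000 ± 35.5021 = (98.50, 169.50).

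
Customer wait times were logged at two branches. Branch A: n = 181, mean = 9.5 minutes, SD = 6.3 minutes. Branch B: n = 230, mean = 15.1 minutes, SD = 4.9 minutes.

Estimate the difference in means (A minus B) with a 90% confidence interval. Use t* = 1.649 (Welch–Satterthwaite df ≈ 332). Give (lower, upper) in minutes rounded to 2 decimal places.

SE₁ = s₁/√n₁ = 6.3/√181 = 0.4683; SE₂ = 4.9/√230 = 0.3231.
Independent samples, unequal variances: SE_diff = √(SE₁² + SE₂²) = √(0.21930489 + 0.10439361) = 0.5689.
t* = 1.649, so margin of error = 1.649 × 0.5689 = 0.9381.
Difference in means = 9.5 − 15.1 = -5.6000.
-5.6000 ± 0.9381 → (-6.54, -4.66).

(-6.54, -4.66)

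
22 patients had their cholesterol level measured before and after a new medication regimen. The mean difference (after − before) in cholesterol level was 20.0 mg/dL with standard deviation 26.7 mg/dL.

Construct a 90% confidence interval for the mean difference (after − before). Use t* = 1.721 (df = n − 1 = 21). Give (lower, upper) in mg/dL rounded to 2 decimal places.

(10.20, 29.80)

This is a matched-pairs design, so SE = s_d/√n = 26.7/√22 = 5.6925.
Margin = 1.721 × 5.6925 = 9.7968; the interval is 20.0 ± 9.7968 = (10.20, 29.80).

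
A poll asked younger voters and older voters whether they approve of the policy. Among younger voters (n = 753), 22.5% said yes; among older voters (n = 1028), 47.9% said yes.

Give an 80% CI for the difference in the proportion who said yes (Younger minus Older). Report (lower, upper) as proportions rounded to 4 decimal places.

Each SE is √(p̂(1−p̂)/n): √(0.2250·0.7750/753) = 0.01522 and √(0.4790·0.5210/1028) = 0.01558.
SE(p̂₁ − p̂₂) = √(SE₁² + SE₂²) = √(0.0002316484 + 0.0002427364) = 0.02178, since the two samples are independent.
At 80% confidence z* = 1.282; margin = 1.282 × 0.02178 = 0.02792.
The difference is 0.2250 − 0.4790 = -0.2540, so the interval is -0.2540 ± 0.02792 = (-0.2819, -0.2261).

(-0.2819, -0.2261)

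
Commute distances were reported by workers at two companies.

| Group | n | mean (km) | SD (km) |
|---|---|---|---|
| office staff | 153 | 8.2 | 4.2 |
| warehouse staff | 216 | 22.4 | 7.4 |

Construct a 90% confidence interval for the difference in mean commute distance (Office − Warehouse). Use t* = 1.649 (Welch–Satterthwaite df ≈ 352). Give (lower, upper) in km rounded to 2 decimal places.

(-15.20, -13.20)

Per-group SEs: s₁/√n₁ = 4.2/√153 = 0.3395, s₂/√n₂ = 7.4/√216 = 0.5035.
Unpooled SE of the difference: √(0.11526025 + 0.25351225) = 0.6073.
Margin of error = t* · SE = 1.649 × 0.6073 = 1.0014.
x̄₁ − x̄₂ = 8.2 − 22.4 = -14.2000.
CI: -14.2000 ± 1.0014 = (-15.20, -13.20).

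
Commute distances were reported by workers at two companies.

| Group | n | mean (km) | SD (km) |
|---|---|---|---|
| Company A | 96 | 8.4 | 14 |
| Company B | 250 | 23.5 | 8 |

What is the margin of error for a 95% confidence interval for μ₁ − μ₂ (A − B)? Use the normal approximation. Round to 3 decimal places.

Standard errors of each mean: 14/√96 = 1.4289 and 8/√250 = 0.5060.
SE(x̄₁ − x̄₂) = √(1.4289² + 0.5060²) = 1.5158 for independent samples with unequal variances.
With z* = 1.960, the margin is 1.960 × 1.5158 = 2.9710.

2.971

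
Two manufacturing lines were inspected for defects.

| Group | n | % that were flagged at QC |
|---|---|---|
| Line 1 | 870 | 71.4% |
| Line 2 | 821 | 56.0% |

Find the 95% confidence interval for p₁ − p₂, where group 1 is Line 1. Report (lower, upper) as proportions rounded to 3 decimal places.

The two standard errors are √(0.7140×0.2860/870) = 0.01532 and √(0.5600×0.4400/821) = 0.01732.
Because the samples are independent, SE_diff = √(0.01532² + 0.01732²) = 0.02312.
Using z* = 1.960 for 95%, ME = 1.960 × 0.02312 = 0.04532.
p̂₁ − p̂₂ = 0.1540; interval 0.1540 ± 0.04532 gives (0.109, 0.199).

(0.109, 0.199)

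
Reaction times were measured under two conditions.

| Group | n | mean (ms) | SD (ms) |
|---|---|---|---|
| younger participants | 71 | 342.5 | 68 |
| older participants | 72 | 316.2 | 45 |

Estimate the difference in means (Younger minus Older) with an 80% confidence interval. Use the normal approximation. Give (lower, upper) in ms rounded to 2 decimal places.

SE₁ = s₁/√n₁ = 68/√71 = 8.0701; SE₂ = 45/√72 = 5.3033.
Independent samples, unequal variances: SE_diff = √(SE₁² + SE₂²) = √(65.12651401 + 28.12499089) = 9.6567.
z* = 1.282, so margin of error = 1.282 × 9.6567 = 12.3799.
Difference in means = 342.5 − 316.2 = 26.3000.
26.3000 ± 12.3799 → (13.92, 38.68).

(13.92, 38.68)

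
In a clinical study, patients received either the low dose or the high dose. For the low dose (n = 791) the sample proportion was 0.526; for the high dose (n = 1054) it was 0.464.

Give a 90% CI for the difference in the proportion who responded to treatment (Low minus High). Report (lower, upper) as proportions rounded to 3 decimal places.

(0.023, 0.101)

The two standard errors are √(0.5260×0.4740/791) = 0.01775 and √(0.4640×0.5360/1054) = 0.01536.
Because the samples are independent, SE_diff = √(0.01775² + 0.01536²) = 0.02347.
Using z* = 1.645 for 90%, ME = 1.645 × 0.02347 = 0.03861.
p̂₁ − p̂₂ = 0.0620; interval 0.0620 ± 0.03861 gives (0.023, 0.101).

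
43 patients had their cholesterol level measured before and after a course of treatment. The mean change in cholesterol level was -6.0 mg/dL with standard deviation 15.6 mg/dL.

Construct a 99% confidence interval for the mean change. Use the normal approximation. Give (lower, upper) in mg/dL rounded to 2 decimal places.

Paired design: SE = s_d/√n = 15.6/√43 = 2.3790.
z* = 2.576; margin of error = 2.576 × 2.3790 = 6.1283.
-6.0 ± 6.1283 → (-12.13, 0.13).

(-12.13, 0.13)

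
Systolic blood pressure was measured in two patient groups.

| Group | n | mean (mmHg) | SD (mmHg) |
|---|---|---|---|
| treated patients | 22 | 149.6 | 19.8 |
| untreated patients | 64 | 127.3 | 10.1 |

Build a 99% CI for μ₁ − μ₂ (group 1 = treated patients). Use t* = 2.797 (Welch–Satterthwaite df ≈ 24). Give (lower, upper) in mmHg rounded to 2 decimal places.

(9.98, 34.62)

Per-group SEs: s₁/√n₁ = 19.8/√22 = 4.2214, s₂/√n₂ = 10.1/√64 = 1.2625.
Unpooled SE of the difference: √(17.82021796 + 1.59390625) = 4.4061.
Margin of error = t* · SE = 2.797 × 4.4061 = 12.3239.
x̄₁ − x̄₂ = 149.6 − 127.3 = 22.3000.
CI: 22.3000 ± 12.3239 = (9.98, 34.62).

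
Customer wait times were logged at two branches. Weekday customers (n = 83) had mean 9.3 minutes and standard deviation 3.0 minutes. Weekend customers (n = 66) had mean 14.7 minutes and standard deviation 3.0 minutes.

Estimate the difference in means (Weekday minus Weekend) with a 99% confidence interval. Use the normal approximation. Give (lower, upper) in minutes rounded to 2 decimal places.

(-6.67, -4.13)

Per-group SEs: s₁/√n₁ = 3.0/√83 = 0.3293, s₂/√n₂ = 3.0/√66 = 0.3693.
Unpooled SE of the difference: √(0.10843849 + 0.13638249) = 0.4948.
Margin of error = z* · SE = 2.576 × 0.4948 = 1.2746.
x̄₁ − x̄₂ = 9.3 − 14.7 = -5.4000.
CI: -5.4000 ± 1.2746 = (-6.67, -4.13).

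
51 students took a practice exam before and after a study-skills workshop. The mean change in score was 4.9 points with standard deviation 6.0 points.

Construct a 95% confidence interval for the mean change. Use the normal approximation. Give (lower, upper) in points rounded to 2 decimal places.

(3.25, 6.55)

This is a matched-pairs design, so SE = s_d/√n = 6.0/√51 = 0.8402.
Margin = 1.960 × 0.8402 = 1.6468; the interval is 4.9 ± 1.6468 = (3.25, 6.55).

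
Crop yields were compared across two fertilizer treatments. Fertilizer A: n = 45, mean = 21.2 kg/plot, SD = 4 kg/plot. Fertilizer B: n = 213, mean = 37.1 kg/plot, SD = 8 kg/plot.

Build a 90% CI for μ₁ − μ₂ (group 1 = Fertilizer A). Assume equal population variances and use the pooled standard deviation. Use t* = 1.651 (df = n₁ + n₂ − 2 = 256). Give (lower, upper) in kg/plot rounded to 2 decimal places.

(-17.92, -13.88)

Pooled variance s_p² = [44·4² + 212·8²] / (45+213−2) = 55.7500, so s_p = 7.4666.
SE_diff = s_p·√(1/n₁ + 1/n₂) = 7.4666·√(1/45 + 1/213) = 1.2250.
t* = 1.651; margin = 1.651 × 1.2250 = 2.0225.
Difference = 21.2 − 37.1 = -15.9000.
-15.9000 ± 2.0225 → (-17.92, -13.88).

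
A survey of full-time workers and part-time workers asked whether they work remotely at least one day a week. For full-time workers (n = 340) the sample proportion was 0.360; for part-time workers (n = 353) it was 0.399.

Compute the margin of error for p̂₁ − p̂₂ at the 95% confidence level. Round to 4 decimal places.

Each SE is √(p̂(1−p̂)/n): √(0.3600·0.6400/340) = 0.02603 and √(0.3990·0.6010/353) = 0.02606.
SE(p̂₁ − p̂₂) = √(SE₁² + SE₂²) = √(0.0006775609 + 0.0006791236) = 0.03683, since the two samples are independent.
At 95% confidence z* = 1.960; margin = 1.960 × 0.03683 = 0.07219.

0.0722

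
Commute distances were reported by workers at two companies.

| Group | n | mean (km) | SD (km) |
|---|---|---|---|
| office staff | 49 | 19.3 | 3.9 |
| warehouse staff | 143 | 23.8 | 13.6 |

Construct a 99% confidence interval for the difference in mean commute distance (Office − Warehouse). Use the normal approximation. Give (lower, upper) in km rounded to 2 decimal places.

SE₁ = s₁/√n₁ = 3.9/√49 = 0.5571; SE₂ = 13.6/√143 = 1.1373.
Independent samples, unequal variances: SE_diff = √(SE₁² + SE₂²) = √(0.31036041 + 1.29345129) = 1.2664.
z* = 2.576, so margin of error = 2.576 × 1.2664 = 3.2622.
Difference in means = 19.3 − 23.8 = -4.5000.
-4.5000 ± 3.2622 → (-7.76, -1.24).

(-7.76, -1.24)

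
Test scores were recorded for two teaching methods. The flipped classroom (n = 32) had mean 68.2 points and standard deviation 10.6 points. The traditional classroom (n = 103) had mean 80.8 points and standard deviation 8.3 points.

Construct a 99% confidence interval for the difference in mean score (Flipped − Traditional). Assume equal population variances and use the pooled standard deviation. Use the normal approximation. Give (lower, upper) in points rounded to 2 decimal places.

s_p = √[((n₁−1)s₁² + (n₂−1)s₂²)/(n₁+n₂−2)] = √[(31·10.6² + 102·8.3²)/133] = 8.8894.
SE = 8.8894·√(1/32 + 1/103) = 1.7991.
With z* = 2.576, margin = 2.576 × 1.7991 = 4.6345.
x̄₁ − x̄₂ = 68.2 − 80.8 = -12.6000; interval -12.6000 ± 4.6345 = (-17.23, -7.97).

(-17.23, -7.97)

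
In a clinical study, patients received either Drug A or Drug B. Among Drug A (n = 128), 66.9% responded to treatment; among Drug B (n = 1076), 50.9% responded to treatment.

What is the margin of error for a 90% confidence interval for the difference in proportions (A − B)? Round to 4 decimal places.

SE₁ = √(p̂₁(1−p̂₁)/n₁) = √(0.6690·0.3310/128) = 0.04159; SE₂ = √(0.5090·0.4910/1076) = 0.01524.
Independent samples: SE of the difference = √(SE₁² + SE₂²) = √(0.0017297281 + 0.0002322576) = 0.04429.
z* for 90% confidence is 1.645, so the margin of error is 1.645 × 0.04429 = 0.07286.

0.0729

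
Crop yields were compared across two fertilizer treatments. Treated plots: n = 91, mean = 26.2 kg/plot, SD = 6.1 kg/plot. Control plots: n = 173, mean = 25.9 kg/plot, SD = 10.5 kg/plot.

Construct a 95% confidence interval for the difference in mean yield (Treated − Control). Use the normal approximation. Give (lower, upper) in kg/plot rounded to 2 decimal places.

SE₁ = s₁/√n₁ = 6.1/√91 = 0.6395; SE₂ = 10.5/√173 = 0.7983.
Independent samples, unequal variances: SE_diff = √(SE₁² + SE₂²) = √(0.40896025 + 0.63728289) = 1.0229.
z* = 1.960, so margin of error = 1.960 × 1.0229 = 2.0049.
Difference in means = 26.2 − 25.9 = 0.3000.
0.3000 ± 2.0049 → (-1.70, 2.30).

(-1.70, 2.30)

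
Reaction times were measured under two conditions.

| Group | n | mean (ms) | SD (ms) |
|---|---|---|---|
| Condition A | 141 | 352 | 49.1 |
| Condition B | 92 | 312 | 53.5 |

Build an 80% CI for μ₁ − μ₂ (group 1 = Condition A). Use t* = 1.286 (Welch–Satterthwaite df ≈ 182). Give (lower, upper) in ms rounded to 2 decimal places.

(31.07, 48.93)

Standard errors of each mean: 49.1/√141 = 4.1350 and 53.5/√92 = 5.5778.
SE(x̄₁ − x̄₂) = √(4.1350² + 5.5778²) = 6.9433 for independent samples with unequal variances.
With t* = 1.286, the margin is 1.286 × 6.9433 = 8.9291.
x̄₁ − x̄₂ = 352 − 312 = 40.0000; the interval is 40.0000 ± 8.9291 = (31.07, 48.93).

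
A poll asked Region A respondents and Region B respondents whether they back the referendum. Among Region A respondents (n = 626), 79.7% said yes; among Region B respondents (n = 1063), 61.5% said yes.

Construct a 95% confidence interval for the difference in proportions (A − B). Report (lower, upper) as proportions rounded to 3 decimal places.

(0.139, 0.225)

SE₁ = √(p̂₁(1−p̂₁)/n₁) = √(0.7970·0.2030/626) = 0.01608; SE₂ = √(0.6150·0.3850/1063) = 0.01492.
Independent samples: SE of the difference = √(SE₁² + SE₂²) = √(0.0002585664 + 0.0002226064) = 0.02194.
z* for 95% confidence is 1.960, so the margin of error is 1.960 × 0.02194 = 0.04300.
Point estimate p̂₁ − p̂₂ = 0.7970 − 0.6150 = 0.1820.
0.1820 ± 0.04300 → (0.139, 0.225).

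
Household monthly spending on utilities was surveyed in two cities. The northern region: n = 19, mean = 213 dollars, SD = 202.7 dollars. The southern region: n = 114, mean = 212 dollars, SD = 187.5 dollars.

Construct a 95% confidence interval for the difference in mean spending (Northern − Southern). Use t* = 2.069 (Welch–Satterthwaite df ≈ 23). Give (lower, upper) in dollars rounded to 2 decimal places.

(-101.85, 103.85)

SE₁ = s₁/√n₁ = 202.7/√19 = 46.5026; SE₂ = 187.5/√114 = 17.5610.
Independent samples, unequal variances: SE_diff = √(SE₁² + SE₂²) = √(2162.49180676 + 308.388721) = 49.7080.
t* = 2.069, so margin of error = 2.069 × 49.7080 = 102.8459.
Difference in means = 213 − 212 = 1.0000.
1.0000 ± 102.8459 → (-101.85, 103.85).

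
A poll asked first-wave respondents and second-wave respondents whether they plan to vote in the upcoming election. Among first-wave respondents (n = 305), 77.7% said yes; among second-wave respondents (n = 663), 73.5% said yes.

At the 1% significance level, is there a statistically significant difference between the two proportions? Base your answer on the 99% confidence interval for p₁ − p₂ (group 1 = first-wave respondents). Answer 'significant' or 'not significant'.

not significant

The two standard errors are √(0.7770×0.2230/305) = 0.02383 and √(0.7350×0.2650/663) = 0.01714.
Because the samples are independent, SE_diff = √(0.02383² + 0.01714²) = 0.02935.
Using z* = 2.576 for 99%, ME = 2.576 × 0.02935 = 0.07561.
p̂₁ − p̂₂ = 0.0420; interval 0.0420 ± 0.07561 gives (-0.03361, 0.11761).
The interval (-0.03361, 0.11761) contains 0, so the difference is not significant.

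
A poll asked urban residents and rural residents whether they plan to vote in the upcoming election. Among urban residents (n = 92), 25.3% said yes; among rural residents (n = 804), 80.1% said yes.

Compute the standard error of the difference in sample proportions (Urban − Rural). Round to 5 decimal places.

0.04746

SE₁ = √(p̂₁(1−p̂₁)/n₁) = √(0.2530·0.7470/92) = 0.04532; SE₂ = √(0.8010·0.1990/804) = 0.01408.
Independent samples: SE of the difference = √(SE₁² + SE₂²) = √(0.0020539024 + 0.0001982464) = 0.04746.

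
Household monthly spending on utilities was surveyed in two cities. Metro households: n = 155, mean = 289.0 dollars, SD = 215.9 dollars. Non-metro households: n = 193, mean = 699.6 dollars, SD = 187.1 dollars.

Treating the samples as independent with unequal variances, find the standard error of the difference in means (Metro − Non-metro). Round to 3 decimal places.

SE₁ = s₁/√n₁ = 215.9/√155 = 17.3415; SE₂ = 187.1/√193 = 13.4678.
Independent samples, unequal variances: SE_diff = √(SE₁² + SE₂²) = √(300.72762225 + 181.38163684) = 21.9570.

21.957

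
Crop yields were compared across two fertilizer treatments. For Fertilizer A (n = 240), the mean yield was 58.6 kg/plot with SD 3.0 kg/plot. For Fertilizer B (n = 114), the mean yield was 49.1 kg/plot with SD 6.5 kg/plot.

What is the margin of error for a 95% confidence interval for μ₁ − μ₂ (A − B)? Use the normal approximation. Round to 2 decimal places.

1.25

Standard errors of each mean: 3.0/√240 = 0.1936 and 6.5/√114 = 0.6088.
SE(x̄₁ − x̄₂) = √(0.1936² + 0.6088²) = 0.6388 for independent samples with unequal variances.
With z* = 1.960, the margin is 1.960 × 0.6388 = 1.2520.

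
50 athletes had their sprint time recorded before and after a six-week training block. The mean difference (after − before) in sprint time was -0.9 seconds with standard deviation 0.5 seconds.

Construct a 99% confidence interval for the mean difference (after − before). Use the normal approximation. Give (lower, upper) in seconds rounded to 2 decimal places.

(-1.08, -0.72)

This is a matched-pairs design, so SE = s_d/√n = 0.5/√50 = 0.0707.
Margin = 2.576 × 0.0707 = 0.1821; the interval is -0.9 ± 0.1821 = (-1.08, -0.72).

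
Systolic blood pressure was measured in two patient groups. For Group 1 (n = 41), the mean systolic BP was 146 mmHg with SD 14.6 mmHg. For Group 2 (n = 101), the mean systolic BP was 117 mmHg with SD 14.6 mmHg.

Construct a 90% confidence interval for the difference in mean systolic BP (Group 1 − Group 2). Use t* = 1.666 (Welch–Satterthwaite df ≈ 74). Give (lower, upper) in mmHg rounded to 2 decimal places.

(24.50, 33.50)

Standard errors of each mean: 14.6/√41 = 2.2801 and 14.6/√101 = 1.4528.
SE(x̄₁ − x̄₂) = √(2.2801² + 1.4528²) = 2.7036 for independent samples with unequal variances.
With t* = 1.666, the margin is 1.666 × 2.7036 = 4.5042.
x̄₁ − x̄₂ = 146 − 117 = 29.0000; the interval is 29.0000 ± 4.5042 = (24.50, 33.50).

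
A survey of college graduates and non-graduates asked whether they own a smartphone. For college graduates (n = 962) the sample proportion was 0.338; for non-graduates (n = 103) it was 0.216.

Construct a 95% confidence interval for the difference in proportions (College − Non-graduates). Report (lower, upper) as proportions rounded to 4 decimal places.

(0.0371, 0.2069)

SE₁ = √(p̂₁(1−p̂₁)/n₁) = √(0.3380·0.6620/962) = 0.01525; SE₂ = √(0.2160·0.7840/103) = 0.04055.
Independent samples: SE of the difference = √(SE₁² + SE₂²) = √(0.0002325625 + 0.0016443025) = 0.04332.
z* for 95% confidence is 1.960, so the margin of error is 1.960 × 0.04332 = 0.08491.
Point estimate p̂₁ − p̂₂ = 0.3380 − 0.2160 = 0.1220.
0.1220 ± 0.08491 → (0.0371, 0.2069).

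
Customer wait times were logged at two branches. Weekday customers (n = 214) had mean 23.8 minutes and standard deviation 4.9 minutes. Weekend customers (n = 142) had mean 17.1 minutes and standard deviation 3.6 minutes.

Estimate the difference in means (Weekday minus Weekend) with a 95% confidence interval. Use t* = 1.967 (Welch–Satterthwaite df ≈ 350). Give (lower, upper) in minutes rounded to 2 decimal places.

(5.81, 7.59)

Standard errors of each mean: 4.9/√214 = 0.3350 and 3.6/√142 = 0.3021.
SE(x̄₁ − x̄₂) = √(0.3350² + 0.3021²) = 0.4511 for independent samples with unequal variances.
With t* = 1.967, the margin is 1.967 × 0.4511 = 0.8873.
x̄₁ − x̄₂ = 23.8 − 17.1 = 6.7000; the interval is 6.7000 ± 0.8873 = (5.81, 7.59).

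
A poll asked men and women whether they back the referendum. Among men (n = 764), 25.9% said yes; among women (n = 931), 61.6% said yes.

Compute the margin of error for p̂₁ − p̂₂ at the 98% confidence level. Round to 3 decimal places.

0.052

SE₁ = √(p̂₁(1−p̂₁)/n₁) = √(0.2590·0.7410/764) = 0.01585; SE₂ = √(0.6160·0.3840/931) = 0.01594.
Independent samples: SE of the difference = √(SE₁² + SE₂²) = √(0.0002512225 + 0.0002540836) = 0.02248.
z* for 98% confidence is 2.326, so the margin of error is 2.326 × 0.02248 = 0.05229.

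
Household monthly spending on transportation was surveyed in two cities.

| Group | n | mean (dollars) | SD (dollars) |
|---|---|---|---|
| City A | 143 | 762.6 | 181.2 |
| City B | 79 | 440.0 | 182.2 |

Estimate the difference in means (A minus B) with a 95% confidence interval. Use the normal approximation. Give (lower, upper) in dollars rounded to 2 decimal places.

Per-group SEs: s₁/√n₁ = 181.2/√143 = 15.1527, s₂/√n₂ = 182.2/√79 = 20.4991.
Unpooled SE of the difference: √(229.60431729 + 420.21310081) = 25.4915.
Margin of error = z* · SE = 1.960 × 25.4915 = 49.9633.
x̄₁ − x̄₂ = 762.6 − 440.0 = 322.6000.
CI: 322.6000 ± 49.9633 = (272.64, 372.56).

(272.64, 372.56)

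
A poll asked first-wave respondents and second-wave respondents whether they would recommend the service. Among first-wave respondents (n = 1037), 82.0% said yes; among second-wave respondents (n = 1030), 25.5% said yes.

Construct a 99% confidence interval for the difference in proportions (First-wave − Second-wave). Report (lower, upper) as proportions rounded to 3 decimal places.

The two standard errors are √(0.8200×0.1800/1037) = 0.01193 and √(0.2550×0.7450/1030) = 0.01358.
Because the samples are independent, SE_diff = √(0.01193² + 0.01358²) = 0.01808.
Using z* = 2.576 for 99%, ME = 2.576 × 0.01808 = 0.04657.
p̂₁ − p̂₂ = 0.5650; interval 0.5650 ± 0.04657 gives (0.518, 0.612).

(0.518, 0.612)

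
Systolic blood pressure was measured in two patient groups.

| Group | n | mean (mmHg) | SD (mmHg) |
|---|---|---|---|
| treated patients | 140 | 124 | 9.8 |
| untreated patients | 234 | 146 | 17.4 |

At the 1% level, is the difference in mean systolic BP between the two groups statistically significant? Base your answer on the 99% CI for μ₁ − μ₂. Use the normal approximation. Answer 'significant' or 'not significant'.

significant

Standard errors of each mean: 9.8/√140 = 0.8283 and 17.4/√234 = 1.1375.
SE(x̄₁ − x̄₂) = √(0.8283² + 1.1375²) = 1.4071 for independent samples with unequal variances.
With z* = 2.576, the margin is 2.576 × 1.4071 = 3.6247.
x̄₁ − x̄₂ = 124 − 146 = -22.0000; the interval is -22.0000 ± 3.6247 = (-25.6247, -18.3753).
The interval (-25.6247, -18.3753) does not contain 0, so the difference is significant.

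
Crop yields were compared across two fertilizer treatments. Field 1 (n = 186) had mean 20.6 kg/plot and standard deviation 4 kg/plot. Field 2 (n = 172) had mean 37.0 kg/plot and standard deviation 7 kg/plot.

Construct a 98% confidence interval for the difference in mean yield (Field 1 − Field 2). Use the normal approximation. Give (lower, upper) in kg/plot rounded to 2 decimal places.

(-17.82, -14.98)

SE₁ = s₁/√n₁ = 4/√186 = 0.2933; SE₂ = 7/√172 = 0.5337.
Independent samples, unequal variances: SE_diff = √(SE₁² + SE₂²) = √(0.08602489 + 0.28483569) = 0.6090.
z* = 2.326, so margin of error = 2.326 × 0.6090 = 1.4165.
Difference in means = 20.6 − 37.0 = -16.4000.
-16.4000 ± 1.4165 → (-17.82, -14.98).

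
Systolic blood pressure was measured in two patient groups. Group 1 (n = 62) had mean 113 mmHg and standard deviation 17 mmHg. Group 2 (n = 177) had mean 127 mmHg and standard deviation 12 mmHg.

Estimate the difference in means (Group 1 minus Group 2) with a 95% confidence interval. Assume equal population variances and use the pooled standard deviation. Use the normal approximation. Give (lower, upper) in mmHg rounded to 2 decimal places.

(-17.89, -10.11)

s_p = √[((n₁−1)s₁² + (n₂−1)s₂²)/(n₁+n₂−2)] = √[(61·17² + 176·12²)/237] = 13.4655.
SE = 13.4655·√(1/62 + 1/177) = 1.9872.
With z* = 1.960, margin = 1.960 × 1.9872 = 3.8949.
x̄₁ − x̄₂ = 113 − 127 = -14.0000; interval -14.0000 ± 3.8949 = (-17.89, -10.11).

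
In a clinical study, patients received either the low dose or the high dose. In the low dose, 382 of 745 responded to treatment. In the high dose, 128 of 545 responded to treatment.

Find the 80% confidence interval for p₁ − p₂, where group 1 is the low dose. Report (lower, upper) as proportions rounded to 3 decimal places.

(0.245, 0.311)

Sample proportions: 382/745 = 0.5128, 128/545 = 0.2349.
Each SE is √(p̂(1−p̂)/n): √(0.5128·0.4872/745) = 0.01831 and √(0.2349·0.7651/545) = 0.01816.
SE(p̂₁ − p̂₂) = √(SE₁² + SE₂²) = √(0.0003352561 + 0.0003297856) = 0.02579, since the two samples are independent.
At 80% confidence z* = 1.282; margin = 1.282 × 0.02579 = 0.03306.
The difference is 0.5128 − 0.2349 = 0.2779, so the interval is 0.2779 ± 0.03306 = (0.245, 0.311).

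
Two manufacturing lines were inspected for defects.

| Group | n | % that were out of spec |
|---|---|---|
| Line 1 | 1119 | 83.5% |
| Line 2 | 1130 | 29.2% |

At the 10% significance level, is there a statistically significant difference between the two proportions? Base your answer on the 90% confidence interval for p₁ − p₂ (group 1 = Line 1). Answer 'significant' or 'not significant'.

Each SE is √(p̂(1−p̂)/n): √(0.8350·0.1650/1119) = 0.01110 and √(0.2920·0.7080/1130) = 0.01353.
SE(p̂₁ − p̂₂) = √(SE₁² + SE₂²) = √(0.00012321 + 0.0001830609) = 0.01750, since the two samples are independent.
At 90% confidence z* = 1.645; margin = 1.645 × 0.01750 = 0.02879.
The difference is 0.8350 − 0.2920 = 0.5430, so the interval is 0.5430 ± 0.02879 = (0.51421, 0.57179).
The interval (0.51421, 0.57179) does not contain 0, so the difference is significant.

significant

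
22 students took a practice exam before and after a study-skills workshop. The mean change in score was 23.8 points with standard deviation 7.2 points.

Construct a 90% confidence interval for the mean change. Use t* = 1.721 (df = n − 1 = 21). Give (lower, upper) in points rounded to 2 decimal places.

This is a matched-pairs design, so SE = s_d/√n = 7.2/√22 = 1.5350.
Margin = 1.721 × 1.5350 = 2.6417; the interval is 23.8 ± 2.6417 = (21.16, 26.44).

(21.16, 26.44)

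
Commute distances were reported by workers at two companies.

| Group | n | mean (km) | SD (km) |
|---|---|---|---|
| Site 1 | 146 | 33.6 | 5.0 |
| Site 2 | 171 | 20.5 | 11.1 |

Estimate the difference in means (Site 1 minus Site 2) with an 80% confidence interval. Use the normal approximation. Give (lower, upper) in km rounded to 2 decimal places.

SE₁ = s₁/√n₁ = 5.0/√146 = 0.4138; SE₂ = 11.1/√171 = 0.8488.
Independent samples, unequal variances: SE_diff = √(SE₁² + SE₂²) = √(0.17123044 + 0.72046144) = 0.9443.
z* = 1.282, so margin of error = 1.282 × 0.9443 = 1.2106.
Difference in means = 33.6 − 20.5 = 13.1000.
13.1000 ± 1.2106 → (11.89, 14.31).

(11.89, 14.31)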